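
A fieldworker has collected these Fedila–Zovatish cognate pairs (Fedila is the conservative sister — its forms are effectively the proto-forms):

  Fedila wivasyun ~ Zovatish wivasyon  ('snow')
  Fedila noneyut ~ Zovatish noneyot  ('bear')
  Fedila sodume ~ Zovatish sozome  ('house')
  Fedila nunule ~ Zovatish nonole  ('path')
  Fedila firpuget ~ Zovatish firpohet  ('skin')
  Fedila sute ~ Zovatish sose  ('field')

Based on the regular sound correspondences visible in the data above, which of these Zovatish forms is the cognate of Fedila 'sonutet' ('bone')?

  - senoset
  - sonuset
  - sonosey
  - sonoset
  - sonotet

noneyut ~ noneyot, nunule ~ nonole — Fedila u corresponds to Zovatish o after a consonant, before a consonant other than r, m, n, p, b, f, v.
sute ~ sose — Fedila t corresponds to Zovatish s between vowels (before a front vowel).
Applying these to Fedila 'sonutet':
  sonutet → sonotet   (u→o after a consonant, before a consonant other than r, m, n, p, b, f, v)
  sonotet → sonoset   (t→s between vowels (before a front vowel))
So the Zovatish cognate is 'sonoset'.

sonoset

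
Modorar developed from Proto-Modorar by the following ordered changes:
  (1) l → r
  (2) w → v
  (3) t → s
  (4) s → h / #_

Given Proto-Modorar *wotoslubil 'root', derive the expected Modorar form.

Modorar: *wotoslubil
  wotoslubil → wotosrubir   [unconditioned shift]
  wotosrubir → votosrubir   [unconditioned shift]
  votosrubir → vososrubir   [unconditioned shift]
  vososrubir (rule 4 does not apply)
  giving Modorar vososrubir.

vososrubir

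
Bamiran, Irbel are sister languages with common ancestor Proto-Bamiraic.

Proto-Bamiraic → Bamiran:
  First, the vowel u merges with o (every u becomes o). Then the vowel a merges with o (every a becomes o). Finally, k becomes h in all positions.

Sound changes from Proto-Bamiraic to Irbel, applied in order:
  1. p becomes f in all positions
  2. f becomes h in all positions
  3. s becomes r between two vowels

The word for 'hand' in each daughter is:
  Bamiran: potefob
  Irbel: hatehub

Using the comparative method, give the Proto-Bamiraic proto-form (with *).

*patefub

Position 6: Bamiran has o, Irbel has u. Irbel preserves u here (none of its changes turn any other segment into u), so the proto-segment is *u.
Position 5: Bamiran has f, Irbel has h. Bamiran preserves f here (none of its changes turn any other segment into f), so the proto-segment is *f.
Position 1: Bamiran has p, Irbel has h. Bamiran preserves p here (none of its changes turn any other segment into p), so the proto-segment is *p.
Verify the candidate proto-form against each daughter:
Bamiran: *patefub > patefob > potefob  (by vowel merger, vowel merger)
Irbel: *patefub > fatefub > hatehub  (by unconditioned shift, unconditioned shift)
No other proto-form is consistent with every reflex, so the reconstruction is *patefub.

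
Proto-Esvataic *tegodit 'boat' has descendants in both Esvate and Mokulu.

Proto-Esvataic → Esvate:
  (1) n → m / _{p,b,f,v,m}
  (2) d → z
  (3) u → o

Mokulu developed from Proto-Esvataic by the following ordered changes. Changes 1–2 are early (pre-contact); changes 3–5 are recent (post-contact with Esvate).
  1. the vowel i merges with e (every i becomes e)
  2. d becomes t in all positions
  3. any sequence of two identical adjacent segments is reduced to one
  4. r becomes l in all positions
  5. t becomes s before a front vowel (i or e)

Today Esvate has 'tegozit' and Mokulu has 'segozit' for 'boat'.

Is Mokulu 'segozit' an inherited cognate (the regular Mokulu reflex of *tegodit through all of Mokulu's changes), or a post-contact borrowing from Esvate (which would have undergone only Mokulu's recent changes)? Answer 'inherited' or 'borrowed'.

borrowed

If inherited, *tegodit would pass through all of Mokulu's changes:
Mokulu: start from *tegodit.
  rule 1 (vowel merger): tegodit → tegodet
  rule 2 (unconditioned shift): tegodet → tegotet
  rule 3: no change — tegotet
  rule 4: no change — tegotet
  rule 5 (palatalisation): tegotet → segoset
  ⇒ Mokulu segoset
If borrowed from Esvate 'tegozit' after the early changes, it would undergo only the recent ones:
  rule 3 (degemination): no change (tegozit)
  rule 4 (unconditioned shift): no change (tegozit)
  rule 5 (palatalisation): tegozit → segozit
  ⇒ as a loan: segozit
Mokulu 'segozit' matches the loan outcome 'segozit', not the inherited 'segoset' — it skipped the early Mokulu changes, so it was borrowed from Esvate.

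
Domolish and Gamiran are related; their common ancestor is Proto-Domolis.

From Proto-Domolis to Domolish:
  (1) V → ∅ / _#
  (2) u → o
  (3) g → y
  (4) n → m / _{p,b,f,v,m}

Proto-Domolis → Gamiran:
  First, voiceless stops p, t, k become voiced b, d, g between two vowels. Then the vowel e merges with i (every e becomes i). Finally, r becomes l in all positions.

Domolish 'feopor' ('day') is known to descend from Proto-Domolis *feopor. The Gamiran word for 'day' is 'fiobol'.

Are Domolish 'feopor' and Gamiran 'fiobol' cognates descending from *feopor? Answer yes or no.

Derive the expected Gamiran reflex of *feopor:
Gamiran: start from *feopor.
  rule 1 (intervocalic voicing): feopor → feobor
  rule 2 (vowel merger): feobor → fiobor
  rule 3 (unconditioned shift): fiobor → fiobol
  ⇒ Gamiran fiobol
Gamiran 'fiobol' matches the regular reflex exactly, so the pair is cognate.

yes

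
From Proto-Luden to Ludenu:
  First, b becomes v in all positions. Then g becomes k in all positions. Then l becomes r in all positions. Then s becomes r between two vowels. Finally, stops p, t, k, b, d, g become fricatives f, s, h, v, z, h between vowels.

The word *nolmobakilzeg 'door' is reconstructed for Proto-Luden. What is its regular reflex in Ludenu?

Ludenu: *nolmobakilzeg > nolmovakilzeg > nolmovakilzek > normovakirzek > normovahirzek  (by unconditioned shift, unconditioned shift, unconditioned shift, intervocalic lenition)

normovahirzek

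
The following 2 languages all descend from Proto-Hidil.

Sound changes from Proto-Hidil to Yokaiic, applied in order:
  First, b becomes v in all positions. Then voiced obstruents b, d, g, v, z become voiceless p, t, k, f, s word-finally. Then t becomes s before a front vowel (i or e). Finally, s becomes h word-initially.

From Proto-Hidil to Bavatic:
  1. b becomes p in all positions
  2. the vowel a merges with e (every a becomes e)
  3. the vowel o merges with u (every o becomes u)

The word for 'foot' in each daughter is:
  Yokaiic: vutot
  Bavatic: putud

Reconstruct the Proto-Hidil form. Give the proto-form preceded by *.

Position 4: Yokaiic has o, Bavatic has u. Yokaiic preserves o here (none of its changes turn any other segment into o), so the proto-segment is *o.
Position 5: Yokaiic has t, Bavatic has d. Bavatic preserves d here (none of its changes turn any other segment into d), so the proto-segment is *d.
Position 1: Yokaiic has v, Bavatic has p. Taking the neighbouring segments as reconstructed: Yokaiic v could go back to *b or *v; Bavatic p could go back to *p or *b — the one source consistent with every daughter is *b.
The remaining positions agree across the daughters. Check the candidate against every language:
Yokaiic: *butod
  butod → vutod   [unconditioned shift]
  vutod → vutot   [final devoicing]
  vutot (rule 3 does not apply)
  vutot (rule 4 does not apply)
  giving Yokaiic vutot.
Bavatic: *butod > putod > putud  (by unconditioned shift, vowel merger)
Only *butod yields all of Yokaiic vutot, Bavatic putud.

*butod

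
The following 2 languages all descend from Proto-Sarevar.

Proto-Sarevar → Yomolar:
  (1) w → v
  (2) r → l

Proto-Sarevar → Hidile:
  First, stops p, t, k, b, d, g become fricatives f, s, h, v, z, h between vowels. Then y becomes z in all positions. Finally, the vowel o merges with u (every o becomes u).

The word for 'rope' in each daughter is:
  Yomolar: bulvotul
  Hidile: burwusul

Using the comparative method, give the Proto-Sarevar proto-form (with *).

*burwotul

Position 6: Yomolar has t, Hidile has s. Yomolar preserves t here (none of its changes turn any other segment into t), so the proto-segment is *t.
Position 5: Yomolar has o, Hidile has u. Yomolar preserves o here (none of its changes turn any other segment into o), so the proto-segment is *o.
This points to *burwotul. Verify forward in each daughter:
Yomolar: *burwotul
  burwotul → burvotul   [unconditioned shift]
  burvotul → bulvotul   [unconditioned shift]
  giving Yomolar bulvotul.
Hidile: *burwotul > burwosul > burwusul  (by intervocalic lenition, vowel merger)
Only *burwotul yields all of Yomolar bulvotul, Hidile burwusul.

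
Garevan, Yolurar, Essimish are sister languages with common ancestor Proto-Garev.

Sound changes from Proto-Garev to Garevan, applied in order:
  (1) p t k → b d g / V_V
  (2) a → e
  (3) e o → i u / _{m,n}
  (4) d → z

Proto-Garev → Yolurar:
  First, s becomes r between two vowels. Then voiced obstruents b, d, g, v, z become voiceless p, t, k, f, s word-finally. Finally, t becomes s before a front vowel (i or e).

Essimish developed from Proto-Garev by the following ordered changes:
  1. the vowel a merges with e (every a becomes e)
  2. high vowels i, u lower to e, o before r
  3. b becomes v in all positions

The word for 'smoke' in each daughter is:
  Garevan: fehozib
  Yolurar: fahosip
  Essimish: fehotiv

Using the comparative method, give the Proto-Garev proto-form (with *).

Position 7: Garevan has b, Yolurar has p, Essimish has v. Taking the neighbouring segments as reconstructed: Garevan b can only go back to *b; Yolurar p could go back to *p or *b; Essimish v could go back to *b or *v — the one source consistent with every daughter is *b.
Position 5: Garevan has z, Yolurar has s, Essimish has t. Essimish preserves t here (none of its changes turn any other segment into t), so the proto-segment is *t.
Position 2: Garevan has e, Yolurar has a, Essimish has e. Yolurar preserves a here (none of its changes turn any other segment into a), so the proto-segment is *a.
Verify the candidate proto-form against each daughter:
Garevan: *fahotib > fahodib > fehodib > fehozib  (by intervocalic voicing, vowel merger, unconditioned shift)
Yolurar: *fahotib
  fahotib (rule 1 does not apply)
  fahotib → fahotip   [final devoicing]
  fahotip → fahosip   [palatalisation]
  giving Yolurar fahosip.
Essimish: start from *fahotib.
  rule 1 (vowel merger): fahotib → fehotib
  rule 2: no change — fehotib
  rule 3 (unconditioned shift): fehotib → fehotiv
  ⇒ Essimish fehotiv
Only *fahotib yields all of Garevan fehozib, Yolurar fahosip, Essimish fehotiv.

*fahotib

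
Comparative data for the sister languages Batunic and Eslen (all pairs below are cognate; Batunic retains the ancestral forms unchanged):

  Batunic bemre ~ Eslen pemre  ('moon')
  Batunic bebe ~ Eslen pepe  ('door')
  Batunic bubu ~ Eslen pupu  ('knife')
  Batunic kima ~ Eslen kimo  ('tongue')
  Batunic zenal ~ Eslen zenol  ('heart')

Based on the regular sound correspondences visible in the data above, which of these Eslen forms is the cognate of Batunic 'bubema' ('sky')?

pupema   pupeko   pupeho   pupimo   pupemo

bubu ~ pupu — Batunic b corresponds to Eslen p word-initially before a back vowel.
bebe ~ pepe — Batunic b corresponds to Eslen p between vowels (before a front vowel).
kima ~ kimo — Batunic a corresponds to Eslen o word-finally.
Applying these to Batunic 'bubema':
  bubema → pubema   (b→p word-initially before a back vowel)
  pubema → pupema   (b→p between vowels (before a front vowel))
  pupema → pupemo   (a→o word-finally)
So the Eslen cognate is 'pupemo'.

pupemo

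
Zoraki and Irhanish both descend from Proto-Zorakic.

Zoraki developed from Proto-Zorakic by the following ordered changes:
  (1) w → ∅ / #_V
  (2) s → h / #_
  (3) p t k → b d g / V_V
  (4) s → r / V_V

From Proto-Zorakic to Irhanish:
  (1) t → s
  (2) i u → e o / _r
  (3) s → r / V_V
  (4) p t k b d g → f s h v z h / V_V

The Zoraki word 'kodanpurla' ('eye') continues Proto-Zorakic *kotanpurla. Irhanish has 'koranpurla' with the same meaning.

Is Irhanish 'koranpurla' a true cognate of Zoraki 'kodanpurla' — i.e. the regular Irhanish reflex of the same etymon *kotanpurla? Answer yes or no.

Derive the expected Irhanish reflex of *kotanpurla:
Irhanish: *kotanpurla > kosanpurla > kosanporla > koranporla  (by unconditioned shift, pre-rhotic lowering, rhotacism)
The regular Irhanish reflex would be 'koranporla', but the attested form is 'koranpurla'. The correspondence is irregular, so they are not cognates (the Irhanish form has a different source).

no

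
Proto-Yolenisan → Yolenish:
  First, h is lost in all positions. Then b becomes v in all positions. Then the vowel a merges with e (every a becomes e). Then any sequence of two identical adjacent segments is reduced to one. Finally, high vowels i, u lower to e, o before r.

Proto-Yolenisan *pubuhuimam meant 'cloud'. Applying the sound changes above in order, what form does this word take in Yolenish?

Yolenish: start from *pubuhuimam.
  rule 1 (h-loss): pubuhuimam → pubuuimam
  rule 2 (unconditioned shift): pubuuimam → puvuuimam
  rule 3 (vowel merger): puvuuimam → puvuuimem
  rule 4 (degemination): puvuuimem → puvuimem
  rule 5: no change — puvuimem
  ⇒ Yolenish puvuimem

puvuimem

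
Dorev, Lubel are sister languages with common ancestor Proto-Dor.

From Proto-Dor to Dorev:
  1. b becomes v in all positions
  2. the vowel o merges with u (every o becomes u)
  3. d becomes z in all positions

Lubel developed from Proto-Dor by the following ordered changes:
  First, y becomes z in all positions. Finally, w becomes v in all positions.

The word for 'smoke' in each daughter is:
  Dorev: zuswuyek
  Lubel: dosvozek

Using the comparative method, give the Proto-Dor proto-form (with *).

*doswoyek

Position 2: Dorev has u, Lubel has o. Lubel preserves o here (none of its changes turn any other segment into o), so the proto-segment is *o.
Position 1: Dorev has z, Lubel has d. Lubel preserves d here (none of its changes turn any other segment into d), so the proto-segment is *d.
Position 6: Dorev has y, Lubel has z. Dorev preserves y here (none of its changes turn any other segment into y), so the proto-segment is *y.
Verify the candidate proto-form against each daughter:
Dorev: *doswoyek
  doswoyek (rule 1 does not apply)
  doswoyek → duswuyek   [vowel merger]
  duswuyek → zuswuyek   [unconditioned shift]
  giving Dorev zuswuyek.
Lubel: *doswoyek > doswozek > dosvozek  (by unconditioned shift, unconditioned shift)
*doswoyek is the unique common source.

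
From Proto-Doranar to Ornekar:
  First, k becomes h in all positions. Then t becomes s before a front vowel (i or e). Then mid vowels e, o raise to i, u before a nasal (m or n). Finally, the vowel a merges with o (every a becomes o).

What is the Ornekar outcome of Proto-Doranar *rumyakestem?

Ornekar: *rumyakestem
  rumyakestem → rumyahestem   [unconditioned shift]
  rumyahestem → rumyahessem   [palatalisation]
  rumyahessem → rumyahessim   [pre-nasal raising]
  rumyahessim → rumyohessim   [vowel merger]
  giving Ornekar rumyohessim.

rumyohessim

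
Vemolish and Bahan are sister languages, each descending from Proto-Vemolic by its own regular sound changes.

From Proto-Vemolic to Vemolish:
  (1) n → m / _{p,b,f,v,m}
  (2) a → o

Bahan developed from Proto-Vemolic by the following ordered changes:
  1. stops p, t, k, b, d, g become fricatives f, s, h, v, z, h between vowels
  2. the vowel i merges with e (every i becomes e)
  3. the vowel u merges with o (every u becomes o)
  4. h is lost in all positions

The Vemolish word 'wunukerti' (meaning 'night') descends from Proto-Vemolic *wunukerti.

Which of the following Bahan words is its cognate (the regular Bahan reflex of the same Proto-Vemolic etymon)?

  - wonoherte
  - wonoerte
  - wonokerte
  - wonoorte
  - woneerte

Bahan: *wunukerti
  wunukerti → wunuherti   [intervocalic lenition]
  wunuherti → wunuherte   [vowel merger]
  wunuherte → wonoherte   [vowel merger]
  wonoherte → wonoerte   [h-loss]
  giving Bahan wonoerte.
The other candidates each miss or misapply at least one Bahan change.

wonoerte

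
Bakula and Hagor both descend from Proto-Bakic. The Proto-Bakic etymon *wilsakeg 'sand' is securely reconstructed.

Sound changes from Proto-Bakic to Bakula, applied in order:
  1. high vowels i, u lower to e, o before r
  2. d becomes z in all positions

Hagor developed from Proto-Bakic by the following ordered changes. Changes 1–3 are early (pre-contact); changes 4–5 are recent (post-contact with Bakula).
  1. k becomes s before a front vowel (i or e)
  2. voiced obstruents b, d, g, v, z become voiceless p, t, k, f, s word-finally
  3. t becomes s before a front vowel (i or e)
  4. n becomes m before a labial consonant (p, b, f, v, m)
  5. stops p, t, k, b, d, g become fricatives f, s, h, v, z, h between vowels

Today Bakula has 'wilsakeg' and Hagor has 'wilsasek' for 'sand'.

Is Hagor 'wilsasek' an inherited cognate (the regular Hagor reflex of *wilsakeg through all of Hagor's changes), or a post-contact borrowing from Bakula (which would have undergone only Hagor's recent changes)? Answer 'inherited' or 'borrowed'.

If inherited, *wilsakeg would pass through all of Hagor's changes:
Hagor: *wilsakeg > wilsaseg > wilsasek  (by palatalisation, final devoicing)
If borrowed from Bakula 'wilsakeg' after the early changes, it would undergo only the recent ones:
  rule 4 (nasal place assimilation): no change (wilsakeg)
  rule 5 (intervocalic lenition): wilsakeg → wilsaheg
  ⇒ as a loan: wilsaheg
Hagor 'wilsasek' matches the inherited outcome exactly, so it is an inherited cognate, not a loan.

inherited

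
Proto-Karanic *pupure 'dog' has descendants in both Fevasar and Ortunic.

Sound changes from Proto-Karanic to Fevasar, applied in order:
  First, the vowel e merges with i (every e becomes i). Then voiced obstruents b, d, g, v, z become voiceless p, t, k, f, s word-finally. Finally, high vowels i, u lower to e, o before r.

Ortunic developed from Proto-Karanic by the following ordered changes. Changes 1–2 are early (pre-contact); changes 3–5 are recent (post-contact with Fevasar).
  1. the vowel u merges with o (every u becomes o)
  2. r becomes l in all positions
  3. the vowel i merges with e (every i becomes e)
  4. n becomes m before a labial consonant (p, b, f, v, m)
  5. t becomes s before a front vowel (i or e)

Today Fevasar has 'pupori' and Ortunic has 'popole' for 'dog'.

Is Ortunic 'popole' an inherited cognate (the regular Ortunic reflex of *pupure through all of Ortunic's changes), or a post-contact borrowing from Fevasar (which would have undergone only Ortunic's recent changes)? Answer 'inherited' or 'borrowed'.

If inherited, *pupure would pass through all of Ortunic's changes:
Ortunic: *pupure > popore > popole  (by vowel merger, unconditioned shift)
If borrowed from Fevasar 'pupori' after the early changes, it would undergo only the recent ones:
  rule 3 (vowel merger): pupori → pupore
  rule 4 (nasal place assimilation): no change (pupore)
  rule 5 (palatalisation): no change (pupore)
  ⇒ as a loan: pupore
Ortunic 'popole' matches the inherited outcome exactly, so it is an inherited cognate, not a loan.

inherited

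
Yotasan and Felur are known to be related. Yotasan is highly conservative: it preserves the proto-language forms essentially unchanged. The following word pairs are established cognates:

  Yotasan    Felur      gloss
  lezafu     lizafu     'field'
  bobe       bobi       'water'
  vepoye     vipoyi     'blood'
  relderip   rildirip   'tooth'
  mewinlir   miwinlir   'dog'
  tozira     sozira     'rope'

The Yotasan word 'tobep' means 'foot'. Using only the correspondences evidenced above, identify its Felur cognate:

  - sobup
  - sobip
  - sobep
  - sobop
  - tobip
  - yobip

tozira ~ sozira — Yotasan t corresponds to Felur s word-initially before a back vowel.
vepoye ~ vipoyi — Yotasan e corresponds to Felur i after a consonant, before a labial obstruent.
Applying these to Yotasan 'tobep':
  tobep → sobep   (t→s word-initially before a back vowel)
  sobep → sobip   (e→i after a consonant, before a labial obstruent)
So the Felur cognate is 'sobip'.

sobip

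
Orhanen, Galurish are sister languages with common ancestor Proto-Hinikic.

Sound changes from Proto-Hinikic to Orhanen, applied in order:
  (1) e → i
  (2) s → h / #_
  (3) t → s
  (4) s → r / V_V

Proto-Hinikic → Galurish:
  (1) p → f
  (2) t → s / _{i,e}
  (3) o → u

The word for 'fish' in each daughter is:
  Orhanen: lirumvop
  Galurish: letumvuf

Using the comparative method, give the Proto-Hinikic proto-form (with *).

Position 2: Orhanen has i, Galurish has e. Galurish preserves e here (none of its changes turn any other segment into e), so the proto-segment is *e.
Position 7: Orhanen has o, Galurish has u. Orhanen preserves o here (none of its changes turn any other segment into o), so the proto-segment is *o.
Position 3: Orhanen has r, Galurish has t. Galurish preserves t here (none of its changes turn any other segment into t), so the proto-segment is *t.
Verify the candidate proto-form against each daughter:
Orhanen: start from *letumvop.
  rule 1 (vowel merger): letumvop → litumvop
  rule 2: no change — litumvop
  rule 3 (unconditioned shift): litumvop → lisumvop
  rule 4 (rhotacism): lisumvop → lirumvop
  ⇒ Orhanen lirumvop
Galurish: start from *letumvop.
  rule 1 (unconditioned shift): letumvop → letumvof
  rule 2: no change — letumvof
  rule 3 (vowel merger): letumvof → letumvuf
  ⇒ Galurish letumvuf
Only *letumvop yields all of Orhanen lirumvop, Galurish letumvuf.

*letumvop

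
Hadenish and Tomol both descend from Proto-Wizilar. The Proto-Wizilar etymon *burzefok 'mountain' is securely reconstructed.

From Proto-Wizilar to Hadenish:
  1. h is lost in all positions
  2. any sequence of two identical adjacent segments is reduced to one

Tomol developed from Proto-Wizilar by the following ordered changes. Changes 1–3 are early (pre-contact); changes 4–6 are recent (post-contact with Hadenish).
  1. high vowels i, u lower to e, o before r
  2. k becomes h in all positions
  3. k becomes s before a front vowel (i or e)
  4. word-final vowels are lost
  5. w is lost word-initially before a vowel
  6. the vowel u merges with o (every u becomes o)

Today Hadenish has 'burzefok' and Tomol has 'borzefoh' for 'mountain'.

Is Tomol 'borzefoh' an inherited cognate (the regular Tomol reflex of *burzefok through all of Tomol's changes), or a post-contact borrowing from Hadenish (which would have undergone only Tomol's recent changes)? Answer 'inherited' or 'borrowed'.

If inherited, *burzefok would pass through all of Tomol's changes:
Tomol: *burzefok > borzefok > borzefoh  (by pre-rhotic lowering, unconditioned shift)
If borrowed from Hadenish 'burzefok' after the early changes, it would undergo only the recent ones:
  rule 4 (apocope): no change (burzefok)
  rule 5 (glide loss): no change (burzefok)
  rule 6 (vowel merger): burzefok → borzefok
  ⇒ as a loan: borzefok
Tomol 'borzefoh' matches the inherited outcome exactly, so it is an inherited cognate, not a loan.

inherited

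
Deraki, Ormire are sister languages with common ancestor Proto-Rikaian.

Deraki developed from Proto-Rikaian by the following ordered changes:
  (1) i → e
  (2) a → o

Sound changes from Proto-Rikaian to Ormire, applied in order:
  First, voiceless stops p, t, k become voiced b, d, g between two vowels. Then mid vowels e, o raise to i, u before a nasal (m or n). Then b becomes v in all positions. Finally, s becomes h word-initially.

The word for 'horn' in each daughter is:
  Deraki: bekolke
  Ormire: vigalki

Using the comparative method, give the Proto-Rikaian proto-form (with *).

*bikalki

Position 3: Deraki has k, Ormire has g. Deraki preserves k here (none of its changes turn any other segment into k), so the proto-segment is *k.
Position 2: Deraki has e, Ormire has i. Taking the neighbouring segments as reconstructed: Deraki e could go back to *e or *i; Ormire i can only go back to *i — the one source consistent with every daughter is *i.
Verify the candidate proto-form against each daughter:
Deraki: *bikalki
  bikalki → bekalke   [vowel merger]
  bekalke → bekolke   [vowel merger]
  giving Deraki bekolke.
Ormire: *bikalki
  bikalki → bigalki   [intervocalic voicing]
  bigalki (rule 2 does not apply)
  bigalki → vigalki   [unconditioned shift]
  vigalki (rule 4 does not apply)
  giving Ormire vigalki.
No other proto-form is consistent with every reflex, so the reconstruction is *bikalki.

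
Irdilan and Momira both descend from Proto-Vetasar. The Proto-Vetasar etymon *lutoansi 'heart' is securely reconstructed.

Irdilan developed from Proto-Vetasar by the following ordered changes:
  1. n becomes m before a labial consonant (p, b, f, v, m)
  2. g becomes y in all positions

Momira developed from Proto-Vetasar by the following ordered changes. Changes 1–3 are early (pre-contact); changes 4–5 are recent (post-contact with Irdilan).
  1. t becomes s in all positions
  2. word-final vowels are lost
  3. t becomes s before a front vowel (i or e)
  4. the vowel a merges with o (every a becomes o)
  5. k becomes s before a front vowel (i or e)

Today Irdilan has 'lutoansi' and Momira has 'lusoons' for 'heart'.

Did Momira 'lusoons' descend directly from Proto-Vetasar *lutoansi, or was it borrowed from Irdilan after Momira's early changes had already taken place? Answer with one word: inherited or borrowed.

If inherited, *lutoansi would pass through all of Momira's changes:
Momira: *lutoansi > lusoansi > lusoans > lusoons  (by unconditioned shift, apocope, vowel merger)
If borrowed from Irdilan 'lutoansi' after the early changes, it would undergo only the recent ones:
  rule 4 (vowel merger): lutoansi → lutoonsi
  rule 5 (palatalisation): no change (lutoonsi)
  ⇒ as a loan: lutoonsi
Momira 'lusoons' matches the inherited outcome exactly, so it is an inherited cognate, not a loan.

inherited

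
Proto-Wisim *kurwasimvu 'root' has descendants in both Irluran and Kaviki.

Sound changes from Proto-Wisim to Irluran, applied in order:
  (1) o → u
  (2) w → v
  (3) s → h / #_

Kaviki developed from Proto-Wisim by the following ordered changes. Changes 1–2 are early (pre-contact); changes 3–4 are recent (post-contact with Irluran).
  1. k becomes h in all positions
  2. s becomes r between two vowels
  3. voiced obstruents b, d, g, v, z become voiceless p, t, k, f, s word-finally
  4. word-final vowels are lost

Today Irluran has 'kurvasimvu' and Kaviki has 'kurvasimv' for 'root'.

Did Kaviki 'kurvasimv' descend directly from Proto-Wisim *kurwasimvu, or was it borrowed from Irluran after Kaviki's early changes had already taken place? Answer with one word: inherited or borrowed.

If inherited, *kurwasimvu would pass through all of Kaviki's changes:
Kaviki: start from *kurwasimvu.
  rule 1 (unconditioned shift): kurwasimvu → hurwasimvu
  rule 2 (rhotacism): hurwasimvu → hurwarimvu
  rule 3: no change — hurwarimvu
  rule 4 (apocope): hurwarimvu → hurwarimv
  ⇒ Kaviki hurwarimv
If borrowed from Irluran 'kurvasimvu' after the early changes, it would undergo only the recent ones:
  rule 3 (final devoicing): no change (kurvasimvu)
  rule 4 (apocope): kurvasimvu → kurvasimv
  ⇒ as a loan: kurvasimv
Kaviki 'kurvasimv' matches the loan outcome 'kurvasimv', not the inherited 'hurwarimv' — it skipped the early Kaviki changes, so it was borrowed from Irluran.

borrowed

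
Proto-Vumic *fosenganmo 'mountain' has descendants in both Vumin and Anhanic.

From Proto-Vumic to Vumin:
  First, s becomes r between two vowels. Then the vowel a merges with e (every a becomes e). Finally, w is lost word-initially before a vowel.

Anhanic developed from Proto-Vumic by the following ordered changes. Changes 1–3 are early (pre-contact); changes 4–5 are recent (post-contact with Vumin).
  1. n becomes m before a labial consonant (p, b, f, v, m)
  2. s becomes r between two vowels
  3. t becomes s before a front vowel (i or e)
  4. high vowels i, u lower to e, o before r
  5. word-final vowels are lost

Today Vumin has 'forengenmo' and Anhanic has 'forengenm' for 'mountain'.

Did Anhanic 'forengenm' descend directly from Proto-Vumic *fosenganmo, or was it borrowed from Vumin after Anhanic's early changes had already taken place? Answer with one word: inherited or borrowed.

If inherited, *fosenganmo would pass through all of Anhanic's changes:
Anhanic: *fosenganmo
  fosenganmo → fosengammo   [nasal place assimilation]
  fosengammo → forengammo   [rhotacism]
  forengammo (rule 3 does not apply)
  forengammo (rule 4 does not apply)
  forengammo → forengamm   [apocope]
  giving Anhanic forengamm.
If borrowed from Vumin 'forengenmo' after the early changes, it would undergo only the recent ones:
  rule 4 (pre-rhotic lowering): no change (forengenmo)
  rule 5 (apocope): forengenmo → forengenm
  ⇒ as a loan: forengenm
Anhanic 'forengenm' matches the loan outcome 'forengenm', not the inherited 'forengamm' — it skipped the early Anhanic changes, so it was borrowed from Vumin.

borrowed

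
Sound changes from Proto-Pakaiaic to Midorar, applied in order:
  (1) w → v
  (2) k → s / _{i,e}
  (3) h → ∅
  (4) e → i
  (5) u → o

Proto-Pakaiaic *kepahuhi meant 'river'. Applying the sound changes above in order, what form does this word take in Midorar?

Midorar: *kepahuhi
  kepahuhi (rule 1 does not apply)
  kepahuhi → sepahuhi   [palatalisation]
  sepahuhi → sepaui   [h-loss]
  sepaui → sipaui   [vowel merger]
  sipaui → sipaoi   [vowel merger]
  giving Midorar sipaoi.

sipaoi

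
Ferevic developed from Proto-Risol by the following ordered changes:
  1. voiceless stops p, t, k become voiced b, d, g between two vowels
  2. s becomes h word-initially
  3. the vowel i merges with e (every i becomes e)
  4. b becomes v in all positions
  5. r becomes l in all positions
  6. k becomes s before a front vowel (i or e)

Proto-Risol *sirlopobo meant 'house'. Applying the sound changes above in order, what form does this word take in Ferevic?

hellovovo

Ferevic: *sirlopobo > sirlobobo > hirlobobo > herlobobo > herlovovo > hellovovo  (by intervocalic voicing, debuccalisation, vowel merger, unconditioned shift, unconditioned shift)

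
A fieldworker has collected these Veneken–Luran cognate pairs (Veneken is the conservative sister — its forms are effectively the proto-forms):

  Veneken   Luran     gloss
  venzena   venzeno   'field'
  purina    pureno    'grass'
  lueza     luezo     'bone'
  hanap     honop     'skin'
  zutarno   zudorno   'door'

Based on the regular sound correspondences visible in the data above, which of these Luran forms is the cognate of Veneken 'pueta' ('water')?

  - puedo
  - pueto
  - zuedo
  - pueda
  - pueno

puedo

zutarno ~ zudorno — Veneken t corresponds to Luran d between vowels (before a back vowel).
venzena ~ venzeno, purina ~ pureno — Veneken a corresponds to Luran o word-finally.
Applying these to Veneken 'pueta':
  pueta → pueda   (t→d between vowels (before a back vowel))
  pueda → puedo   (a→o word-finally)
So the Luran cognate is 'puedo'.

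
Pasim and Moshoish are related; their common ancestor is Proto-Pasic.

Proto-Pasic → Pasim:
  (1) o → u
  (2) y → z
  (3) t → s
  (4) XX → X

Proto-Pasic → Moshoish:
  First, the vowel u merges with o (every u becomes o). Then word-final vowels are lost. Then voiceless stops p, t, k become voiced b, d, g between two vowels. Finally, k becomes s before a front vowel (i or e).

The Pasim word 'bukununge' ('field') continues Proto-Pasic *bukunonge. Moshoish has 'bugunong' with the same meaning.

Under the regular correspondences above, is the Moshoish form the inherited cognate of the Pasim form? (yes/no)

no

Derive the expected Moshoish reflex of *bukunonge:
Moshoish: *bukunonge
  bukunonge → bokononge   [vowel merger]
  bokononge → bokonong   [apocope]
  bokonong → bogonong   [intervocalic voicing]
  bogonong (rule 4 does not apply)
  giving Moshoish bogonong.
The regular Moshoish reflex would be 'bogonong', but the attested form is 'bugunong'. The correspondence is irregular, so they are not cognates (the Moshoish form has a different source).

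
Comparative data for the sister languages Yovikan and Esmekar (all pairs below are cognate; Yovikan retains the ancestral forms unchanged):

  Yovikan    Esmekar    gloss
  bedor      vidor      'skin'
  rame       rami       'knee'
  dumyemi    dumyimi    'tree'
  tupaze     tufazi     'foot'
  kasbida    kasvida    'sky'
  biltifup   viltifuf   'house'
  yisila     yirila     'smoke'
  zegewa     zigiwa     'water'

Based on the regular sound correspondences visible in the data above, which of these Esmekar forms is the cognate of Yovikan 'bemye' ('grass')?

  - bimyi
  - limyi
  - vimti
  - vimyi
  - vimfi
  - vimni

vimyi

bedor ~ vidor — Yovikan b corresponds to Esmekar v word-initially before a front vowel.
dumyemi ~ dumyimi — Yovikan e corresponds to Esmekar i after a consonant, before a nasal.
rame ~ rami, tupaze ~ tufazi — Yovikan e corresponds to Esmekar i word-finally.
Applying these to Yovikan 'bemye':
  bemye → vemye   (b→v word-initially before a front vowel)
  vemye → vimye   (e→i after a consonant, before a nasal)
  vimye → vimyi   (e→i word-finally)
So the Esmekar cognate is 'vimyi'.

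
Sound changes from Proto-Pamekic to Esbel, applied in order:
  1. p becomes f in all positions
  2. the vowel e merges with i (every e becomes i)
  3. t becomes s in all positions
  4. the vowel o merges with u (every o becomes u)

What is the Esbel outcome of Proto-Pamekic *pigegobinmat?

figigubinmas

Esbel: start from *pigegobinmat.
  rule 1 (unconditioned shift): pigegobinmat → figegobinmat
  rule 2 (vowel merger): figegobinmat → figigobinmat
  rule 3 (unconditioned shift): figigobinmat → figigobinmas
  rule 4 (vowel merger): figigobinmas → figigubinmas
  ⇒ Esbel figigubinmas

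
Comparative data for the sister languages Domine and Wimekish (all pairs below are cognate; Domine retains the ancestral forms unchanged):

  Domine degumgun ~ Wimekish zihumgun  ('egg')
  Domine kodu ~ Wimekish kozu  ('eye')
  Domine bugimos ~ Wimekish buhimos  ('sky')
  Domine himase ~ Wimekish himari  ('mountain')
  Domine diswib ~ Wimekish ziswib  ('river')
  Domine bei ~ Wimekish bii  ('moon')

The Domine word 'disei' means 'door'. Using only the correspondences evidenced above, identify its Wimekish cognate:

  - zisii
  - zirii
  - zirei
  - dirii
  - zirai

zirii

diswib ~ ziswib — Domine d corresponds to Wimekish z word-initially before a front vowel.
himase ~ himari — Domine s corresponds to Wimekish r between vowels (before a front vowel).
bei ~ bii — Domine e corresponds to Wimekish i after a consonant, before a front vowel.
Applying these to Domine 'disei':
  disei → zisei   (d→z word-initially before a front vowel)
  zisei → zirei   (s→r between vowels (before a front vowel))
  zirei → zirii   (e→i after a consonant, before a front vowel)
So the Wimekish cognate is 'zirii'.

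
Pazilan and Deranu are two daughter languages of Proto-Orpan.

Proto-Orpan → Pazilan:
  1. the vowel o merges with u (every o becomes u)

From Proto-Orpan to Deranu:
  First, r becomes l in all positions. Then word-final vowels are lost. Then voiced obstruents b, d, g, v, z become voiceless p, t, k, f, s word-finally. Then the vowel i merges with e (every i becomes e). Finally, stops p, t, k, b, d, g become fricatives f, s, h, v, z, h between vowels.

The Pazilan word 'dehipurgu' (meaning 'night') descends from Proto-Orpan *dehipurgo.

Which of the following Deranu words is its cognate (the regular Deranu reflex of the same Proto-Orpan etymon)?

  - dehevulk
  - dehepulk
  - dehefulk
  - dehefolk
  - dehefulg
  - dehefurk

Deranu: *dehipurgo > dehipulgo > dehipulg > dehipulk > dehepulk > dehefulk  (by unconditioned shift, apocope, final devoicing, vowel merger, intervocalic lenition)
Only 'dehefulk' matches the regular Deranu development of *dehipurgo.

dehefulk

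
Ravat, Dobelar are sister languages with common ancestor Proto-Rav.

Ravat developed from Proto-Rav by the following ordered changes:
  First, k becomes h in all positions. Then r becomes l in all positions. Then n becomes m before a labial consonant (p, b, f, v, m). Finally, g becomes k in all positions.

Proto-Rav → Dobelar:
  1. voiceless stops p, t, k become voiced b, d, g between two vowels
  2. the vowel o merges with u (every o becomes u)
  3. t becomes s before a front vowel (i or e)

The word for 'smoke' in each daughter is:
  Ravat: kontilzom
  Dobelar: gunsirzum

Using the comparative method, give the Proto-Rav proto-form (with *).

*gontirzom

Position 1: Ravat has k, Dobelar has g. In Ravat, k can only continue *g, so the proto-segment is *g.
Position 8: Ravat has o, Dobelar has u. Ravat preserves o here (none of its changes turn any other segment into o), so the proto-segment is *o.
Continuing position by position gives *gontirzom; check it forward:
Ravat: *gontirzom
  gontirzom (rule 1 does not apply)
  gontirzom → gontilzom   [unconditioned shift]
  gontilzom (rule 3 does not apply)
  gontilzom → kontilzom   [unconditioned shift]
  giving Ravat kontilzom.
Dobelar: *gontirzom > guntirzum > gunsirzum  (by vowel merger, palatalisation)
Only *gontirzom yields all of Ravat kontilzom, Dobelar gunsirzum.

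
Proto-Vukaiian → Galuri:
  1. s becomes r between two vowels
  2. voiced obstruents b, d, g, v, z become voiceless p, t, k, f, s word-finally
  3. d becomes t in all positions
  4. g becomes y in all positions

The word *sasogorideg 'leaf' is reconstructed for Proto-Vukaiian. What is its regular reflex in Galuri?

Galuri: start from *sasogorideg.
  rule 1 (rhotacism): sasogorideg → sarogorideg
  rule 2 (final devoicing): sarogorideg → sarogoridek
  rule 3 (unconditioned shift): sarogoridek → sarogoritek
  rule 4 (unconditioned shift): sarogoritek → saroyoritek
  ⇒ Galuri saroyoritek

saroyoritek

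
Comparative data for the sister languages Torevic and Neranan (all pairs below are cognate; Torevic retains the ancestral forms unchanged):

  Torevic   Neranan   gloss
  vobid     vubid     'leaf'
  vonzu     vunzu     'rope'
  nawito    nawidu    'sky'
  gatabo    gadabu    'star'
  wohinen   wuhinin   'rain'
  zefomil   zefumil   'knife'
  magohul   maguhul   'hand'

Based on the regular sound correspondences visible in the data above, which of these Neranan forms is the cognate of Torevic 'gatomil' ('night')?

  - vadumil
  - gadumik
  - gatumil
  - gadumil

gadumil

nawito ~ nawidu — Torevic t corresponds to Neranan d between vowels (before a back vowel).
zefomil ~ zefumil — Torevic o corresponds to Neranan u after a consonant, before a nasal.
Applying these to Torevic 'gatomil':
  gatomil → gadomil   (t→d between vowels (before a back vowel))
  gadomil → gadumil   (o→u after a consonant, before a nasal)
So the Neranan cognate is 'gadumil'.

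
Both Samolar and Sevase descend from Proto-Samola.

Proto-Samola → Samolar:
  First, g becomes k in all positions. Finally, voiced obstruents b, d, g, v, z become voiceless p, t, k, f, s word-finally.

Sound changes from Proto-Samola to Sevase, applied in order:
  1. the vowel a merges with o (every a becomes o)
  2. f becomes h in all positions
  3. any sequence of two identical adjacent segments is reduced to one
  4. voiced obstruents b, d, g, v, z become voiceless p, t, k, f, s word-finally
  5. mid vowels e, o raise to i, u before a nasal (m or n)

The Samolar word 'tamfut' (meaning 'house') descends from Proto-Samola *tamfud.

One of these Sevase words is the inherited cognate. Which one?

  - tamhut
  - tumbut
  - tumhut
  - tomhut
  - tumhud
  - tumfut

Sevase: start from *tamfud.
  rule 1 (vowel merger): tamfud → tomfud
  rule 2 (unconditioned shift): tomfud → tomhud
  rule 3: no change — tomhud
  rule 4 (final devoicing): tomhud → tomhut
  rule 5 (pre-nasal raising): tomhut → tumhut
  ⇒ Sevase tumhut
Only 'tumhut' matches the regular Sevase development of *tamfud.

tumhut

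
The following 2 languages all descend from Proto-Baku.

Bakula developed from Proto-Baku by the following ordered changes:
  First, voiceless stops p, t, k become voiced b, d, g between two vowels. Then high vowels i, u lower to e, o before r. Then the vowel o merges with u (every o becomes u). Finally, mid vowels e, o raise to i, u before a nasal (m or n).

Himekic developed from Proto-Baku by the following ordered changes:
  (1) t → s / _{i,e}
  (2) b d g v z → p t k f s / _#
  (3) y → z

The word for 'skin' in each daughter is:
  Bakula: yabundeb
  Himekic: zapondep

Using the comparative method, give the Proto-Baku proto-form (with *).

*yapondeb

Position 8: Bakula has b, Himekic has p. Taking the neighbouring segments as reconstructed: Bakula b can only go back to *b; Himekic p could go back to *p or *b — the one source consistent with every daughter is *b.
Position 1: Bakula has y, Himekic has z. Bakula preserves y here (none of its changes turn any other segment into y), so the proto-segment is *y.
Position 3: Bakula has b, Himekic has p. Taking the neighbouring segments as reconstructed: Bakula b could go back to *p or *b; Himekic p can only go back to *p — the one source consistent with every daughter is *p.
Continuing position by position gives *yapondeb; check it forward:
Bakula: start from *yapondeb.
  rule 1 (intervocalic voicing): yapondeb → yabondeb
  rule 2: no change — yabondeb
  rule 3 (vowel merger): yabondeb → yabundeb
  rule 4: no change — yabundeb
  ⇒ Bakula yabundeb
Himekic: *yapondeb
  yapondeb (rule 1 does not apply)
  yapondeb → yapondep   [final devoicing]
  yapondep → zapondep   [unconditioned shift]
  giving Himekic zapondep.
Only *yapondeb yields all of Bakula yabundeb, Himekic zapondep.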